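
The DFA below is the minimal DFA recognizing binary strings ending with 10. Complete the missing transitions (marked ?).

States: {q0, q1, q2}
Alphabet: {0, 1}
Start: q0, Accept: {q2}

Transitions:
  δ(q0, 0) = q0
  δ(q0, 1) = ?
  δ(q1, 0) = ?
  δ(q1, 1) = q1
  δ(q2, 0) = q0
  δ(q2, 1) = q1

From the language and accept set, identify what each state tracks — q0: no suffix match; q1: one trailing 1; q2: suffix is 10.
Each missing δ(q, a) is the state matching the new tracked value after reading a.
δ(q0, 1) = q1; δ(q1, 0) = q2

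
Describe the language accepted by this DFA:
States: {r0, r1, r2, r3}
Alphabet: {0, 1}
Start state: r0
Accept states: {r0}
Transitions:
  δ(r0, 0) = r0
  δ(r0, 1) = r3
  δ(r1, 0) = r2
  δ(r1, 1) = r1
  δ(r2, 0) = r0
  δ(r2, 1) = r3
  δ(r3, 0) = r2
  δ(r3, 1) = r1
Testing a few strings:
  '1111' → reject
  '110' → reject
  '1001' → reject
  '00' → accept
State roles: r0=value ≡ 0 (mod 4); r1=value ≡ 3 (mod 4); r2=value ≡ 2 (mod 4); r3=value ≡ 1 (mod 4)
All binary strings representing a multiple of 4 (read in base 2; leading zeros allowed and ε counts as 0)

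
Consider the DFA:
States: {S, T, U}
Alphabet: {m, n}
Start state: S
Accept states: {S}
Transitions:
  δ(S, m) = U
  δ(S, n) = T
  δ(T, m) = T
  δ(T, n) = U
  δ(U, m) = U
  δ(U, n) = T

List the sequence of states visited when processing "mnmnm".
read 'm': S → U
  read 'n': U → T
  read 'm': T → T
  read 'n': T → U
  read 'm': U → U
S -> U -> T -> T -> U -> U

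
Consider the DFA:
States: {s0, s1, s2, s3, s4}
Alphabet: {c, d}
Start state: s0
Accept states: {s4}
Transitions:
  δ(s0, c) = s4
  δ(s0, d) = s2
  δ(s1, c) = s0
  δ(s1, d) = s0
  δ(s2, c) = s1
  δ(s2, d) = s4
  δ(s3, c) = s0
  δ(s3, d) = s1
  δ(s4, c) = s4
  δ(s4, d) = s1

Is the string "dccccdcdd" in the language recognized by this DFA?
Processing string "dccccdcdd":
  s0 --d--> s2
  s2 --c--> s1
  s1 --c--> s0
  s0 --c--> s4
  s4 --c--> s4
  s4 --d--> s1
  s1 --c--> s0
  s0 --d--> s2
  s2 --d--> s4
Final state: s4
Accept states: {s4}
Yes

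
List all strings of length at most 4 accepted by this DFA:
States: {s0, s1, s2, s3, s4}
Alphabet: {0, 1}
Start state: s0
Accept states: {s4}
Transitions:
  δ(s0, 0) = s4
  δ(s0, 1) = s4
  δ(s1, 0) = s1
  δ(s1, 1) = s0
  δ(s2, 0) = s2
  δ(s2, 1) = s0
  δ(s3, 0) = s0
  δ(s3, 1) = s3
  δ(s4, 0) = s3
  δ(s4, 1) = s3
0, 1, 0000, 0001, 0100, 0101, 1000, 1001, 1100, 1101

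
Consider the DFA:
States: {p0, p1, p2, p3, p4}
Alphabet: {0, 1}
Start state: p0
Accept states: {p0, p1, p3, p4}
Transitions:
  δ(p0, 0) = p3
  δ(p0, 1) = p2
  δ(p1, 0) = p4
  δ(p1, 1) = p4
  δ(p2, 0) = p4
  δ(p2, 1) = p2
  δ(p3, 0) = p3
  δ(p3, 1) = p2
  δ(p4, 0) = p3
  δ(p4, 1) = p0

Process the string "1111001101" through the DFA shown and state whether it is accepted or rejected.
Processing string "1111001101":
  p0 --1--> p2
  p2 --1--> p2
  p2 --1--> p2
  p2 --1--> p2
  p2 --0--> p4
  p4 --0--> p3
  p3 --1--> p2
  p2 --1--> p2
  p2 --0--> p4
  p4 --1--> p0
Final state: p0
Accept states: {p0, p1, p3, p4}
Yes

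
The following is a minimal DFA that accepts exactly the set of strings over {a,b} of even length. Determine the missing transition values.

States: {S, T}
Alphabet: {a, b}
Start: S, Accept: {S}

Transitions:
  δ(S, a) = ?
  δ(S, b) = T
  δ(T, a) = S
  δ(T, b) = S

From the language and accept set, identify what each state tracks — S: even length so far; T: odd length so far.
Each missing δ(q, a) is the state matching the new tracked value after reading a.
δ(S, a) = T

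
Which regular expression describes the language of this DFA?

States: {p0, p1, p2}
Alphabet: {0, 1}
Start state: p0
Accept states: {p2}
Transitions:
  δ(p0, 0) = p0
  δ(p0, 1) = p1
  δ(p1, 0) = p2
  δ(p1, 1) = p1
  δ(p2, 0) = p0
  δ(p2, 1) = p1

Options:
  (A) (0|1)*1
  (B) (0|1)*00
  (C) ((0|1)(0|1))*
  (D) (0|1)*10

Check each option against the DFA on short strings; one disagreement eliminates an option:
  (A) (0|1)*1: on '1' the DFA goes p0 → p1 and rejects (p1 ∉ Accept), but the regex matches it → eliminate
  (B) (0|1)*00: on '00' the DFA goes p0 → p0 → p0 and rejects (p0 ∉ Accept), but the regex matches it → eliminate
  (C) ((0|1)(0|1))*: on ε the DFA stays in p0 and rejects (p0 ∉ Accept), but the regex matches it → eliminate
  (D) (0|1)*10: agrees with the DFA on every string of length ≤ 6
Only (D) is consistent with the DFA.
(D) (0|1)*10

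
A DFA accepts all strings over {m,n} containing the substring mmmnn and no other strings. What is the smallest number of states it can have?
By Myhill–Nerode, count the distinguishable equivalence classes: 6 classes — one per longest suffix of the input that is a prefix of 'mmmnn' (lengths 0 through 4), plus an absorbing 'already seen mmmnn' class.
6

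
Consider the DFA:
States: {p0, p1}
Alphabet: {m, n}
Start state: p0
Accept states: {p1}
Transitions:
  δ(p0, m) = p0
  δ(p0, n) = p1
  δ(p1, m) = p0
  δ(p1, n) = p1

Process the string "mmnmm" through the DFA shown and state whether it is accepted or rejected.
Processing string "mmnmm":
  p0 --m--> p0
  p0 --m--> p0
  p0 --n--> p1
  p1 --m--> p0
  p0 --m--> p0
Final state: p0
Accept states: {p1}
No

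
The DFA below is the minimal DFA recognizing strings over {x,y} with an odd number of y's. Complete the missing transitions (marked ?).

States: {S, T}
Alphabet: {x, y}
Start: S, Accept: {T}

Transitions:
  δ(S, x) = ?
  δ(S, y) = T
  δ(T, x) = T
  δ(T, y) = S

From the language and accept set, identify what each state tracks — S: even number of y's so far; T: odd number of y's so far.
Each missing δ(q, a) is the state matching the new tracked value after reading a.
δ(S, x) = S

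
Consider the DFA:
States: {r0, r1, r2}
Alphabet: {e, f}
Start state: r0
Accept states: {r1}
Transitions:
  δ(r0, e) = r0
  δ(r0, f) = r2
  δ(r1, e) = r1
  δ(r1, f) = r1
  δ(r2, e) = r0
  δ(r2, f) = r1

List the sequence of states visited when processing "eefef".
read 'e': r0 → r0
  read 'e': r0 → r0
  read 'f': r0 → r2
  read 'e': r2 → r0
  read 'f': r0 → r2
r0 -> r0 -> r0 -> r2 -> r0 -> r2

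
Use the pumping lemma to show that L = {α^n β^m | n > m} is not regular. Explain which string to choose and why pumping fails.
Assume L is regular with pumping length p. Idea: pumping down the α-block drops the α-count to at most the β-count.
Choose s = α^(p+1) β^p ∈ L (|s| = 2p+1 ≥ p). By the pumping lemma, s = xyz with |xy| ≤ p, |y| > 0, so y = α^k with k ≥ 1. Take i = 0: xz = α^(p+1−k) β^p. Since k ≥ 1, p+1−k ≤ p, so the number of α's is no longer strictly greater than the number of β's, hence xz ∉ L.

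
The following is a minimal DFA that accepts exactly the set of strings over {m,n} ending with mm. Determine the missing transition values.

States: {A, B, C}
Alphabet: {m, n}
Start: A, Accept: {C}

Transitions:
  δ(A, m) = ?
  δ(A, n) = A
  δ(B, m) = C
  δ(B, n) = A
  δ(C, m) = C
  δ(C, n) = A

From the language and accept set, identify what each state tracks — A: last symbol not m; B: one trailing m; C: two trailing m's.
Each missing δ(q, a) is the state matching the new tracked value after reading a.
δ(A, m) = B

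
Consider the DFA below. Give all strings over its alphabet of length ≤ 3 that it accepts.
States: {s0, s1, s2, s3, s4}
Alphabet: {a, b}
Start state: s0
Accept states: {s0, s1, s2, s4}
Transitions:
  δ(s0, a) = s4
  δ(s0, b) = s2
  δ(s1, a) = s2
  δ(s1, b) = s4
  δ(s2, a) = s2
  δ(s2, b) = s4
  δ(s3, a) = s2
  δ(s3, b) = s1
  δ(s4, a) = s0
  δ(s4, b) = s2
ε, a, b, aa, ab, ba, bb, aaa, aab, aba, abb, baa, bab, bba, bbb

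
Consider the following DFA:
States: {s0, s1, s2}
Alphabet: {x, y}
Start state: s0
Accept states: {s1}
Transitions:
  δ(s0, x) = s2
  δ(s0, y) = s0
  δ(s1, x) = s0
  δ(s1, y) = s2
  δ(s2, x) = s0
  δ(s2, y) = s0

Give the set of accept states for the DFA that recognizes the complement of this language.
Complement accept states = All states \ Original accept states
= {s0, s1, s2} \ {s1}
{s0, s2}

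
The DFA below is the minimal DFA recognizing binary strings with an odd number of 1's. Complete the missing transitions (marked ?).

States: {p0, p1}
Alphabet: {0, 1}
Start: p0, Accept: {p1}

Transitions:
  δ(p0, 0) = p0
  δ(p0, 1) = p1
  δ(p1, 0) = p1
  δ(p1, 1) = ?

From the language and accept set, identify what each state tracks — p0: even number of 1's so far; p1: odd number of 1's so far.
Each missing δ(q, a) is the state matching the new tracked value after reading a.
δ(p1, 1) = p0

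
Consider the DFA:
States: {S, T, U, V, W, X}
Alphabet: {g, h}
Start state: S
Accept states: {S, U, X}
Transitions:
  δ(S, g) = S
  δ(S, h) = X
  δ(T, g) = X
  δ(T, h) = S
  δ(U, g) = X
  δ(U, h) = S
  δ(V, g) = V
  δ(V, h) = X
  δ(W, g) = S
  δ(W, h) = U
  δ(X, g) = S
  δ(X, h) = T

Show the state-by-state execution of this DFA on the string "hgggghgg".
read 'h': S → X
  read 'g': X → S
  read 'g': S → S
  read 'g': S → S
  read 'g': S → S
  read 'h': S → X
  read 'g': X → S
  read 'g': S → S
S -> X -> S -> S -> S -> S -> X -> S -> S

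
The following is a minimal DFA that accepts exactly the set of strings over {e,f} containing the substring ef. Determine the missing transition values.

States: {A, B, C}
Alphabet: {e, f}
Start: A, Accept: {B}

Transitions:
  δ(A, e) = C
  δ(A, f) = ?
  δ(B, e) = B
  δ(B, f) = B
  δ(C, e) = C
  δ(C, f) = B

From the language and accept set, identify what each state tracks — A: no e seen yet; B: substring ef seen; C: seen a e, waiting for f.
Each missing δ(q, a) is the state matching the new tracked value after reading a.
δ(A, f) = A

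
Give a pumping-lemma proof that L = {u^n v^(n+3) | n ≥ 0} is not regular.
Assume L is regular with pumping length p. Idea: pumping the u-block breaks the fixed offset of 3.
Choose s = u^p v^(p+3) ∈ L. By the pumping lemma, s = xyz with |xy| ≤ p, |y| > 0, so y = u^k with k ≥ 1. Then xy²z = u^(p+k) v^(p+3). For this to be in L we would need p+3 = (p+k)+3, i.e. k = 0, contradicting k ≥ 1. So xy²z ∉ L.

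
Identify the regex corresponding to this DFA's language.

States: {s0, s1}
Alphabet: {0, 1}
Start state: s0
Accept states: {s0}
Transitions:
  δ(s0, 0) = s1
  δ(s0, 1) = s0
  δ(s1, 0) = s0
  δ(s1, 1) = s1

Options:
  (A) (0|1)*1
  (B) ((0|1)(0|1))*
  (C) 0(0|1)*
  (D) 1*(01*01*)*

Check each option against the DFA on short strings; one disagreement eliminates an option:
  (A) (0|1)*1: on ε the DFA stays in s0 and accepts (s0 ∈ Accept), but the regex does not match it → eliminate
  (B) ((0|1)(0|1))*: on '1' the DFA goes s0 → s0 and accepts (s0 ∈ Accept), but the regex does not match it → eliminate
  (C) 0(0|1)*: on ε the DFA stays in s0 and accepts (s0 ∈ Accept), but the regex does not match it → eliminate
  (D) 1*(01*01*)*: agrees with the DFA on every string of length ≤ 6
Only (D) is consistent with the DFA.
(D) 1*(01*01*)*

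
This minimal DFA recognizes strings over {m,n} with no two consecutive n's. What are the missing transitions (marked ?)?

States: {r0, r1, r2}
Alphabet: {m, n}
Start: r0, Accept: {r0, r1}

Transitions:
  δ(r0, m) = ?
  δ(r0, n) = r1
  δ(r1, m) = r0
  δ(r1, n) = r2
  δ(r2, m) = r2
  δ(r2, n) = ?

From the language and accept set, identify what each state tracks — r0: last symbol not n (ok); r1: last symbol n (ok); r2: saw nn (dead).
Each missing δ(q, a) is the state matching the new tracked value after reading a.
δ(r0, m) = r0; δ(r2, n) = r2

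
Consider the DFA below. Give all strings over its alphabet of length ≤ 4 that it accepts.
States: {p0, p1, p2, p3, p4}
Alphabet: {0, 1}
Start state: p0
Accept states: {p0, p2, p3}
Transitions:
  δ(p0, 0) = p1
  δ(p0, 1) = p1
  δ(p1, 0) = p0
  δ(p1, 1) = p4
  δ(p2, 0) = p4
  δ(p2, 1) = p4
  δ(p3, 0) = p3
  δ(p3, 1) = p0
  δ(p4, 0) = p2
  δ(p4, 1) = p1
ε, 00, 10, 010, 110, 0000, 0010, 0110, 1000, 1010, 1110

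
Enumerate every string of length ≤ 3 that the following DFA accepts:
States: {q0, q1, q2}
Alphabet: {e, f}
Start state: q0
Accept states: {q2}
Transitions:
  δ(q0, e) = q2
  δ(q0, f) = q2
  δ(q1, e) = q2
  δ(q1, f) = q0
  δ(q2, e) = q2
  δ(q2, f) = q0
e, f, ee, fe, eee, efe, eff, fee, ffe, fff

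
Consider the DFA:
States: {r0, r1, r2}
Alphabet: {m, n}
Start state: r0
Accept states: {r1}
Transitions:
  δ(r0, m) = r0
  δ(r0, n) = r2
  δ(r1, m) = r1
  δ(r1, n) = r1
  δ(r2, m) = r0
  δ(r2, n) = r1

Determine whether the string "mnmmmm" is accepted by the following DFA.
Processing string "mnmmmm":
  r0 --m--> r0
  r0 --n--> r2
  r2 --m--> r0
  r0 --m--> r0
  r0 --m--> r0
  r0 --m--> r0
Final state: r0
Accept states: {r1}
No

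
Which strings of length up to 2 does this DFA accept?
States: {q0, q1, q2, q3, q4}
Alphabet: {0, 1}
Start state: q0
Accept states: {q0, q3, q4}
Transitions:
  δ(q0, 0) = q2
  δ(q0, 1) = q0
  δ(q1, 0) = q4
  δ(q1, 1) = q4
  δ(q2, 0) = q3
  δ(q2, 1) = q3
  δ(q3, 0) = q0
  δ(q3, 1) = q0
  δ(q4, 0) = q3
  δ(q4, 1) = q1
ε, 1, 00, 01, 11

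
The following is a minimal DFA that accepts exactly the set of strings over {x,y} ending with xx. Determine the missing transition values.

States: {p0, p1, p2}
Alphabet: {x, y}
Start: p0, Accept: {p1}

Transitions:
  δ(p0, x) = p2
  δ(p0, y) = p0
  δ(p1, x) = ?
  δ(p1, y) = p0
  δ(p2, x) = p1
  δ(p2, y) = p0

From the language and accept set, identify what each state tracks — p0: last symbol not x; p1: two trailing x's; p2: one trailing x.
Each missing δ(q, a) is the state matching the new tracked value after reading a.
δ(p1, x) = p1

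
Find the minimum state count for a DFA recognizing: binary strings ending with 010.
By Myhill–Nerode, count the distinguishable equivalence classes: 4 classes — one per longest suffix of the input that is a prefix of '010' (lengths 0 through 3); only the length-3 class is accepting.
4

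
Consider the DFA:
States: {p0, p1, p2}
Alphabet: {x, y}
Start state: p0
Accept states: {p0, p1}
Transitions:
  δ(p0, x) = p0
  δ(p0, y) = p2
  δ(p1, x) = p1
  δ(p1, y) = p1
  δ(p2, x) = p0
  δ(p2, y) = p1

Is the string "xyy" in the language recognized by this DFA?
Processing string "xyy":
  p0 --x--> p0
  p0 --y--> p2
  p2 --y--> p1
Final state: p1
Accept states: {p0, p1}
Yes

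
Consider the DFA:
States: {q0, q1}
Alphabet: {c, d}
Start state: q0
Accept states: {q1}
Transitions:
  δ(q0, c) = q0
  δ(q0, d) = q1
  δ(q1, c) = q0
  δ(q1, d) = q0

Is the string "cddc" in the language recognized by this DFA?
Processing string "cddc":
  q0 --c--> q0
  q0 --d--> q1
  q1 --d--> q0
  q0 --c--> q0
Final state: q0
Accept states: {q1}
No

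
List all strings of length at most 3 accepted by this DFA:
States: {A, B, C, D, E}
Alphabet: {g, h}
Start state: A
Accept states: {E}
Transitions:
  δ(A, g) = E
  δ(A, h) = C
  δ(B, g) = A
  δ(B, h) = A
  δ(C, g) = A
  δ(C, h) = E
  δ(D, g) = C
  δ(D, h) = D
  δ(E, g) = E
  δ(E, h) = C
g, gg, hh, ggg, ghh, hgg, hhg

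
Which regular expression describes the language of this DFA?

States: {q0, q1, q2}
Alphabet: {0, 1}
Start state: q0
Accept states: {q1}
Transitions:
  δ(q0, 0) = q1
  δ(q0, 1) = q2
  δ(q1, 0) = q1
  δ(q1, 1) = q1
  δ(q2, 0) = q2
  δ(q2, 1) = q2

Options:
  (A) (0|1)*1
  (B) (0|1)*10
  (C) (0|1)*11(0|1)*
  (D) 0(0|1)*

Check each option against the DFA on short strings; one disagreement eliminates an option:
  (A) (0|1)*1: on '0' the DFA goes q0 → q1 and accepts (q1 ∈ Accept), but the regex does not match it → eliminate
  (B) (0|1)*10: on '0' the DFA goes q0 → q1 and accepts (q1 ∈ Accept), but the regex does not match it → eliminate
  (C) (0|1)*11(0|1)*: on '0' the DFA goes q0 → q1 and accepts (q1 ∈ Accept), but the regex does not match it → eliminate
  (D) 0(0|1)*: agrees with the DFA on every string of length ≤ 6
Only (D) is consistent with the DFA.
(D) 0(0|1)*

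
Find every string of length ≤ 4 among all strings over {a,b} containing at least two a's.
aa, aaa, aab, aba, baa, aaaa, aaab, aaba, aabb, abaa, abab, abba, baaa, baab, baba, bbaa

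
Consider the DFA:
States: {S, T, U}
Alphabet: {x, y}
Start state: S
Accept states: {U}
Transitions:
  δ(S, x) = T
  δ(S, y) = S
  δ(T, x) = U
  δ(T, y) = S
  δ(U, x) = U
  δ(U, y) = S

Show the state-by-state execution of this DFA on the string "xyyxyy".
read 'x': S → T
  read 'y': T → S
  read 'y': S → S
  read 'x': S → T
  read 'y': T → S
  read 'y': S → S
S -> T -> S -> S -> T -> S -> S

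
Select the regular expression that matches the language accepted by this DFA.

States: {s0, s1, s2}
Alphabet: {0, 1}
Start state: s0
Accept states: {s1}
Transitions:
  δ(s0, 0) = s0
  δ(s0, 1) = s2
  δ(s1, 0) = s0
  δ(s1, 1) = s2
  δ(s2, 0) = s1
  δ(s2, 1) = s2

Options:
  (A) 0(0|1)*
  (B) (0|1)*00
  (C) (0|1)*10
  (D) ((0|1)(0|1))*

Check each option against the DFA on short strings; one disagreement eliminates an option:
  (A) 0(0|1)*: on '0' the DFA goes s0 → s0 and rejects (s0 ∉ Accept), but the regex matches it → eliminate
  (B) (0|1)*00: on '00' the DFA goes s0 → s0 → s0 and rejects (s0 ∉ Accept), but the regex matches it → eliminate
  (C) (0|1)*10: agrees with the DFA on every string of length ≤ 6
  (D) ((0|1)(0|1))*: on ε the DFA stays in s0 and rejects (s0 ∉ Accept), but the regex matches it → eliminate
Only (C) is consistent with the DFA.
(C) (0|1)*10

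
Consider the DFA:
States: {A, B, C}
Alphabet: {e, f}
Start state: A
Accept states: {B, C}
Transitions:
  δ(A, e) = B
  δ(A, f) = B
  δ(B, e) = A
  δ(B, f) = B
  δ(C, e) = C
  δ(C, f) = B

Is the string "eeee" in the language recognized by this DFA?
Processing string "eeee":
  A --e--> B
  B --e--> A
  A --e--> B
  B --e--> A
Final state: A
Accept states: {B, C}
No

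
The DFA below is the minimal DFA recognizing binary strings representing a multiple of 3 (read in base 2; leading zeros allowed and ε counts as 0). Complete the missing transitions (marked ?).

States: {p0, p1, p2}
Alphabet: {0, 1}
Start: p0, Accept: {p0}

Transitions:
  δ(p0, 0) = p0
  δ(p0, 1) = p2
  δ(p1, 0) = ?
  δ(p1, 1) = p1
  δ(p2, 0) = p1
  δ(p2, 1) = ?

From the language and accept set, identify what each state tracks — p0: value ≡ 0 (mod 3); p1: value ≡ 2 (mod 3); p2: value ≡ 1 (mod 3).
Each missing δ(q, a) is the state matching the new tracked value after reading a.
δ(p1, 0) = p2; δ(p2, 1) = p0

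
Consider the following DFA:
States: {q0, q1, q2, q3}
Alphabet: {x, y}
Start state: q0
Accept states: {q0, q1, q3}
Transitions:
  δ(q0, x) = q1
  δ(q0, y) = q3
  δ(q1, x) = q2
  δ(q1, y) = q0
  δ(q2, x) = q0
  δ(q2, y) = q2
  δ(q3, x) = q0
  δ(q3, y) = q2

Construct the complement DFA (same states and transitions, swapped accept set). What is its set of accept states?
Complement accept states = All states \ Original accept states
= {q0, q1, q2, q3} \ {q0, q1, q3}
{q2}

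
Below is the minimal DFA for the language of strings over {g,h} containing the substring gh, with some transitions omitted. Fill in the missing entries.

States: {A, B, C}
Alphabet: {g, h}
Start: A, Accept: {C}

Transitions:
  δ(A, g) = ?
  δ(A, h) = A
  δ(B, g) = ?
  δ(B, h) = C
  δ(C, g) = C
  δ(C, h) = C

From the language and accept set, identify what each state tracks — A: no g seen yet; B: seen a g, waiting for h; C: substring gh seen.
Each missing δ(q, a) is the state matching the new tracked value after reading a.
δ(A, g) = B; δ(B, g) = B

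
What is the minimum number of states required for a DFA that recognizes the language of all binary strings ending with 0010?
By Myhill–Nerode, count the distinguishable equivalence classes: 5 classes — one per longest suffix of the input that is a prefix of '0010' (lengths 0 through 4); only the length-4 class is accepting.
5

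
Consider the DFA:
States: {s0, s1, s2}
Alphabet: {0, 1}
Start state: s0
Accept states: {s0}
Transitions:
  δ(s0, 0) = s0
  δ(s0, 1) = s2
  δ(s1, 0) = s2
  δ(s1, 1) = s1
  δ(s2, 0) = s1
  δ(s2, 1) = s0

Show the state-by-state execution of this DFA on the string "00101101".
read '0': s0 → s0
  read '0': s0 → s0
  read '1': s0 → s2
  read '0': s2 → s1
  read '1': s1 → s1
  read '1': s1 → s1
  read '0': s1 → s2
  read '1': s2 → s0
s0 -> s0 -> s0 -> s2 -> s1 -> s1 -> s1 -> s2 -> s0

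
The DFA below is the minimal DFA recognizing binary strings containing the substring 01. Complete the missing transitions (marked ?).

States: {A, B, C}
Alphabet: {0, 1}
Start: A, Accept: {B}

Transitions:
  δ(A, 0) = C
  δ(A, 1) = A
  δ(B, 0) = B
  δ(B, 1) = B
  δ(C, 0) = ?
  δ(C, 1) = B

From the language and accept set, identify what each state tracks — A: no 0 seen yet; B: substring 01 seen; C: seen a 0, waiting for 1.
Each missing δ(q, a) is the state matching the new tracked value after reading a.
δ(C, 0) = C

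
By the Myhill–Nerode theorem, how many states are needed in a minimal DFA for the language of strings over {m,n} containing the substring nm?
By Myhill–Nerode, count the distinguishable equivalence classes: 3 classes — one per longest suffix of the input that is a prefix of 'nm' (lengths 0 through 1), plus an absorbing 'already seen nm' class.
3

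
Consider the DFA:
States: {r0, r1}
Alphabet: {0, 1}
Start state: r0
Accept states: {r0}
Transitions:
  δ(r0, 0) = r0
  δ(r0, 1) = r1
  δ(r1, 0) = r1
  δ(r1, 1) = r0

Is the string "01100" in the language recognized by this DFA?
Processing string "01100":
  r0 --0--> r0
  r0 --1--> r1
  r1 --1--> r0
  r0 --0--> r0
  r0 --0--> r0
Final state: r0
Accept states: {r0}
Yes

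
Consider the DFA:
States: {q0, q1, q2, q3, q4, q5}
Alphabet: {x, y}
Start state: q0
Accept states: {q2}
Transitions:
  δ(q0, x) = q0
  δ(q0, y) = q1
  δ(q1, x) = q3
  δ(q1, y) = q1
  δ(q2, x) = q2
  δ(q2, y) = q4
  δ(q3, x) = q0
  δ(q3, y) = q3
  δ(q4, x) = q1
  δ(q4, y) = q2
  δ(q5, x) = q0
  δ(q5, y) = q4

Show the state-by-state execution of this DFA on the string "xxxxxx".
read 'x': q0 → q0
  read 'x': q0 → q0
  read 'x': q0 → q0
  read 'x': q0 → q0
  read 'x': q0 → q0
  read 'x': q0 → q0
q0 -> q0 -> q0 -> q0 -> q0 -> q0 -> q0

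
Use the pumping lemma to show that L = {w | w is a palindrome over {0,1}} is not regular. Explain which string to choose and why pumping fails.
Assume L is regular with pumping length p. Idea: pumping the leading 0-block breaks the symmetry.
Choose s = 0^p 1 0^p (a palindrome of length 2p+1 ≥ p). By the pumping lemma, s = xyz with |xy| ≤ p, |y| > 0, so y = 0^k with k > 0 (xy lies entirely in the first 0^p). Then xy²z = 0^(p+k) 1 0^p, which is not a palindrome since p+k ≠ p.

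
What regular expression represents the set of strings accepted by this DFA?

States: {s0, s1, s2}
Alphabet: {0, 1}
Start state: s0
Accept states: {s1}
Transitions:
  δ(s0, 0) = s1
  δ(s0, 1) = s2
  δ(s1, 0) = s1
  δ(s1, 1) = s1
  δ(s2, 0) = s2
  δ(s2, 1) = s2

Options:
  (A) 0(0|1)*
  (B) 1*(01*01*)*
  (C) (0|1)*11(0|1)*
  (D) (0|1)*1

Check each option against the DFA on short strings; one disagreement eliminates an option:
  (A) 0(0|1)*: agrees with the DFA on every string of length ≤ 6
  (B) 1*(01*01*)*: on ε the DFA stays in s0 and rejects (s0 ∉ Accept), but the regex matches it → eliminate
  (C) (0|1)*11(0|1)*: on '0' the DFA goes s0 → s1 and accepts (s1 ∈ Accept), but the regex does not match it → eliminate
  (D) (0|1)*1: on '0' the DFA goes s0 → s1 and accepts (s1 ∈ Accept), but the regex does not match it → eliminate
Only (A) is consistent with the DFA.
(A) 0(0|1)*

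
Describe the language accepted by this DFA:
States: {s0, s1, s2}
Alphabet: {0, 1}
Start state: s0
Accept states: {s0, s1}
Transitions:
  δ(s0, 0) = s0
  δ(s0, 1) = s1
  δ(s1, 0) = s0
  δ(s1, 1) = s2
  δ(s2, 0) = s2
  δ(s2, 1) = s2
Testing a few strings:
  '0010' → accept
  '0001' → accept
  '110' → reject
  '011' → reject
State roles: s0=last symbol not 1 (ok); s1=last symbol 1 (ok); s2=saw 11 (dead)
All binary strings with no two consecutive 1's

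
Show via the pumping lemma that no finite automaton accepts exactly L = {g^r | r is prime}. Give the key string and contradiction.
Assume L is regular with pumping length p. Idea: pumping by a suitable count produces a composite length.
Let q be a prime with q ≥ p and choose s = g^q ∈ L. By the pumping lemma, s = xyz with |xy| ≤ p, |y| = k ≥ 1. Take i = q+1: |xy^(q+1)z| = q + q·k = q(1+k). Since q ≥ 2 and 1+k ≥ 2, q(1+k) is composite, so xy^(q+1)z ∉ L.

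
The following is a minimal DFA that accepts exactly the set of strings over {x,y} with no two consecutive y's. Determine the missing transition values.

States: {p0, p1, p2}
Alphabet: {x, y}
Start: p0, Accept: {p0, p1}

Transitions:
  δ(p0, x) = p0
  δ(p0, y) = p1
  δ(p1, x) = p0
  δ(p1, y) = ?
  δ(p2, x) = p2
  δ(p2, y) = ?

From the language and accept set, identify what each state tracks — p0: last symbol not y (ok); p1: last symbol y (ok); p2: saw yy (dead).
Each missing δ(q, a) is the state matching the new tracked value after reading a.
δ(p1, y) = p2; δ(p2, y) = p2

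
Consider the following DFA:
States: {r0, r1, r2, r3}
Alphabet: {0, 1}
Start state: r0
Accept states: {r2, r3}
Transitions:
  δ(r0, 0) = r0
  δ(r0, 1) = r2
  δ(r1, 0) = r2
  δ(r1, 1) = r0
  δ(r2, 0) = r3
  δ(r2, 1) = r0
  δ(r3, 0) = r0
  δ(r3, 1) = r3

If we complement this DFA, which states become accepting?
Complement accept states = All states \ Original accept states
= {r0, r1, r2, r3} \ {r2, r3}
{r0, r1}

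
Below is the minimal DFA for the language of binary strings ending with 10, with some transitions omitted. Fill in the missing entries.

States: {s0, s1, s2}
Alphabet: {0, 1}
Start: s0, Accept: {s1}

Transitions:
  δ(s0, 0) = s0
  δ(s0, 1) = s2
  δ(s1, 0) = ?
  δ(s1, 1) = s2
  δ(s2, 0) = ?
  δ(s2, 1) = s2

From the language and accept set, identify what each state tracks — s0: no suffix match; s1: suffix is 10; s2: one trailing 1.
Each missing δ(q, a) is the state matching the new tracked value after reading a.
δ(s1, 0) = s0; δ(s2, 0) = s1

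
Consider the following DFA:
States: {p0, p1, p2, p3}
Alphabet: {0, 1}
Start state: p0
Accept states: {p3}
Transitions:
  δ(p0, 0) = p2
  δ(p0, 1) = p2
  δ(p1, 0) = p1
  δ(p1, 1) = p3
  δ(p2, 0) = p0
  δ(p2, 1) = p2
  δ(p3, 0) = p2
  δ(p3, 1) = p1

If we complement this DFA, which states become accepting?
Complement accept states = All states \ Original accept states
= {p0, p1, p2, p3} \ {p3}
{p0, p1, p2}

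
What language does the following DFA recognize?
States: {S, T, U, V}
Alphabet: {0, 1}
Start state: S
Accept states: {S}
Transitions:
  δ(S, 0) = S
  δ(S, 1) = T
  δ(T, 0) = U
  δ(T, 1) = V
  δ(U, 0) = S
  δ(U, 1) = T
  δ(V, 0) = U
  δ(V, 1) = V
Testing a few strings:
  '0' → accept
  '10' → reject
  '1' → reject
  '000' → accept
State roles: S=value ≡ 0 (mod 4); T=value ≡ 1 (mod 4); U=value ≡ 2 (mod 4); V=value ≡ 3 (mod 4)
All binary strings representing a multiple of 4 (read in base 2; leading zeros allowed and ε counts as 0)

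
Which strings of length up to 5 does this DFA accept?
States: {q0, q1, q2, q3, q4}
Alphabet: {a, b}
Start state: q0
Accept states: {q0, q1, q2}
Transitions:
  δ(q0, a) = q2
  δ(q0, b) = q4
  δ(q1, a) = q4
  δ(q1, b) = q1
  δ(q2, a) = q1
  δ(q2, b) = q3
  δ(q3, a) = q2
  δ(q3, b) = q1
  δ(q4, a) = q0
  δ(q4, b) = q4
ε, a, aa, ba, aab, aba, abb, baa, bba, aaaa, aabb, abaa, abbb, baaa, baba, bbaa, bbba, aaaaa, aaaba, aabaa, aabbb, abaab, ababa, ababb, abbaa, abbbb, baaab, baaba, baabb, babaa, babba, bbaaa, bbaba, bbbaa, bbbba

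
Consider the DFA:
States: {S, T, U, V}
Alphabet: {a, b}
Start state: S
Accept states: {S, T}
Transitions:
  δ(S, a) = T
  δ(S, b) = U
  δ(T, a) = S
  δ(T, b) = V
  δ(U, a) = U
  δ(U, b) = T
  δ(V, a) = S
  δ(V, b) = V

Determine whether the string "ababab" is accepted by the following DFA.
Processing string "ababab":
  S --a--> T
  T --b--> V
  V --a--> S
  S --b--> U
  U --a--> U
  U --b--> T
Final state: T
Accept states: {S, T}
Yes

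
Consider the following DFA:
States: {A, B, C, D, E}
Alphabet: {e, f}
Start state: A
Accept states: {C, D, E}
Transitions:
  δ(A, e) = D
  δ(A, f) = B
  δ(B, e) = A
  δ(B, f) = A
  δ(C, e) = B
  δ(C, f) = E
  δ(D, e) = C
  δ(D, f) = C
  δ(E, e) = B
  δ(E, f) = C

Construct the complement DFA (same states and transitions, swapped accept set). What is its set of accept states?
Complement accept states = All states \ Original accept states
= {A, B, C, D, E} \ {C, D, E}
{A, B}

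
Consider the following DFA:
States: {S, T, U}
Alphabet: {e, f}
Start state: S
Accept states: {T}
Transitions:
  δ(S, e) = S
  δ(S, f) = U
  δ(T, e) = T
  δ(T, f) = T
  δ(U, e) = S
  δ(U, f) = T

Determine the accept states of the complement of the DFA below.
Complement accept states = All states \ Original accept states
= {S, T, U} \ {T}
{S, U}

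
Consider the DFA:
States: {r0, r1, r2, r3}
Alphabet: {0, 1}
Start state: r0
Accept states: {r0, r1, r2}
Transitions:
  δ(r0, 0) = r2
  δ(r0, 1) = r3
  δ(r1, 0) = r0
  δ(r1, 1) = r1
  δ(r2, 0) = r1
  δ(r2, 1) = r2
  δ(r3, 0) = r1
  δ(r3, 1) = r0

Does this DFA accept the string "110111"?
Processing string "110111":
  r0 --1--> r3
  r3 --1--> r0
  r0 --0--> r2
  r2 --1--> r2
  r2 --1--> r2
  r2 --1--> r2
Final state: r2
Accept states: {r0, r1, r2}
Yes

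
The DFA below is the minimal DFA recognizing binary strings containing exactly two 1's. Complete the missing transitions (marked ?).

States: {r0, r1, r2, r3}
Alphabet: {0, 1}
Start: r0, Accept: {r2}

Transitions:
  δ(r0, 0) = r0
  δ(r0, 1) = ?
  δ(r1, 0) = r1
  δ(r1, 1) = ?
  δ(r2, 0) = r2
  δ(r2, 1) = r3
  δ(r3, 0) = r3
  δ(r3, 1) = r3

From the language and accept set, identify what each state tracks — r0: zero 1's; r1: one 1; r2: two 1's; r3: ≥ three 1's (dead).
Each missing δ(q, a) is the state matching the new tracked value after reading a.
δ(r0, 1) = r1; δ(r1, 1) = r2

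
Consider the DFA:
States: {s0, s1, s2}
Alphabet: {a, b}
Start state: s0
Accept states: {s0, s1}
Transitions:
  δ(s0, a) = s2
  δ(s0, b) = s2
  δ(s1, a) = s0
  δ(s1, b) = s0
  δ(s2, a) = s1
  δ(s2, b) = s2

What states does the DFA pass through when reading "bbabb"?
read 'b': s0 → s2
  read 'b': s2 → s2
  read 'a': s2 → s1
  read 'b': s1 → s0
  read 'b': s0 → s2
s0 -> s2 -> s2 -> s1 -> s0 -> s2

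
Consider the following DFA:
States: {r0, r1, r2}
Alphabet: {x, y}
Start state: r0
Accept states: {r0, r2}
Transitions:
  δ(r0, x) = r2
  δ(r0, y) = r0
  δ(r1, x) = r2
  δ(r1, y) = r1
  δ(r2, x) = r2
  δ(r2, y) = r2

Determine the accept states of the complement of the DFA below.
Complement accept states = All states \ Original accept states
= {r0, r1, r2} \ {r0, r2}
{r1}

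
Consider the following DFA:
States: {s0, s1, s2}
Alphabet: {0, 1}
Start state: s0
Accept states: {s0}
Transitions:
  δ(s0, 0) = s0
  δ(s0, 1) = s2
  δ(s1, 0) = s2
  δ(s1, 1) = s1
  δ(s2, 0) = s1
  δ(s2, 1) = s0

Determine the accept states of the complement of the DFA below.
Complement accept states = All states \ Original accept states
= {s0, s1, s2} \ {s0}
{s1, s2}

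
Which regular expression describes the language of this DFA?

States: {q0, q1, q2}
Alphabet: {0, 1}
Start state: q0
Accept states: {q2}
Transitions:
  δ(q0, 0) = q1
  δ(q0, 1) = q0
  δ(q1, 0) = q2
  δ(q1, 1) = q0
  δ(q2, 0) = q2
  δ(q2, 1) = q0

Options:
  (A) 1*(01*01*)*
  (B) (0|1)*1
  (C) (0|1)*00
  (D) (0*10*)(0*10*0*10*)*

Check each option against the DFA on short strings; one disagreement eliminates an option:
  (A) 1*(01*01*)*: on ε the DFA stays in q0 and rejects (q0 ∉ Accept), but the regex matches it → eliminate
  (B) (0|1)*1: on '1' the DFA goes q0 → q0 and rejects (q0 ∉ Accept), but the regex matches it → eliminate
  (C) (0|1)*00: agrees with the DFA on every string of length ≤ 6
  (D) (0*10*)(0*10*0*10*)*: on '1' the DFA goes q0 → q0 and rejects (q0 ∉ Accept), but the regex matches it → eliminate
Only (C) is consistent with the DFA.
(C) (0|1)*00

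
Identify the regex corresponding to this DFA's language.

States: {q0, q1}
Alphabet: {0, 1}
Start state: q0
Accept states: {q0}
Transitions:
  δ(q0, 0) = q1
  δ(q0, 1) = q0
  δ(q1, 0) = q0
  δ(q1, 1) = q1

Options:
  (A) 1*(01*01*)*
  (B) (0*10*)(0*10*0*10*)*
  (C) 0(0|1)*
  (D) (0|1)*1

Check each option against the DFA on short strings; one disagreement eliminates an option:
  (A) 1*(01*01*)*: agrees with the DFA on every string of length ≤ 6
  (B) (0*10*)(0*10*0*10*)*: on ε the DFA stays in q0 and accepts (q0 ∈ Accept), but the regex does not match it → eliminate
  (C) 0(0|1)*: on ε the DFA stays in q0 and accepts (q0 ∈ Accept), but the regex does not match it → eliminate
  (D) (0|1)*1: on ε the DFA stays in q0 and accepts (q0 ∈ Accept), but the regex does not match it → eliminate
Only (A) is consistent with the DFA.
(A) 1*(01*01*)*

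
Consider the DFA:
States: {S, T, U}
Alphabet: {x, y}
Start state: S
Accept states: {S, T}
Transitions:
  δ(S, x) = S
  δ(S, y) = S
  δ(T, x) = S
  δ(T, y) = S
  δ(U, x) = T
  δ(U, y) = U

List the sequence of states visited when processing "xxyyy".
read 'x': S → S
  read 'x': S → S
  read 'y': S → S
  read 'y': S → S
  read 'y': S → S
S -> S -> S -> S -> S -> S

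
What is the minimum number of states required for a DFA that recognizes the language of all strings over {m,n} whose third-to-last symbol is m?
By Myhill–Nerode, count the distinguishable equivalence classes: 2^3 = 8 classes — the DFA must remember the last 3 symbols read; every pair of distinct length-3 suffixes is distinguishable by some continuation.
8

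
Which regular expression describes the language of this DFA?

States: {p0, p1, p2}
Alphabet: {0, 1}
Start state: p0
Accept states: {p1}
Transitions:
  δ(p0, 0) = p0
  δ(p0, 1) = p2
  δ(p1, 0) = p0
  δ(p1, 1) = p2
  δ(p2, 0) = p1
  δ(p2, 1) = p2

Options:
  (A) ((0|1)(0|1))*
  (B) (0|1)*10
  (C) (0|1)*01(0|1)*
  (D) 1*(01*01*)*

Check each option against the DFA on short strings; one disagreement eliminates an option:
  (A) ((0|1)(0|1))*: on ε the DFA stays in p0 and rejects (p0 ∉ Accept), but the regex matches it → eliminate
  (B) (0|1)*10: agrees with the DFA on every string of length ≤ 6
  (C) (0|1)*01(0|1)*: on '01' the DFA goes p0 → p0 → p2 and rejects (p2 ∉ Accept), but the regex matches it → eliminate
  (D) 1*(01*01*)*: on ε the DFA stays in p0 and rejects (p0 ∉ Accept), but the regex matches it → eliminate
Only (B) is consistent with the DFA.
(B) (0|1)*10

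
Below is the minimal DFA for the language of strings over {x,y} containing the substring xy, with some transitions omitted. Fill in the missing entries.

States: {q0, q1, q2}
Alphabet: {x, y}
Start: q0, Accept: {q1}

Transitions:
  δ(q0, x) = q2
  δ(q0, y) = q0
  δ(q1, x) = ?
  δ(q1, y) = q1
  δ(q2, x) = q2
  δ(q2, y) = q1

From the language and accept set, identify what each state tracks — q0: no x seen yet; q1: substring xy seen; q2: seen a x, waiting for y.
Each missing δ(q, a) is the state matching the new tracked value after reading a.
δ(q1, x) = q1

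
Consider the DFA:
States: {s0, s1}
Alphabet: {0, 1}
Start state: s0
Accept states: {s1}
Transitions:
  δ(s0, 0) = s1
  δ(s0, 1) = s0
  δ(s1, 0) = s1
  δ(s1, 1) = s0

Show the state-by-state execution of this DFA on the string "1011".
read '1': s0 → s0
  read '0': s0 → s1
  read '1': s1 → s0
  read '1': s0 → s0
s0 -> s0 -> s1 -> s0 -> s0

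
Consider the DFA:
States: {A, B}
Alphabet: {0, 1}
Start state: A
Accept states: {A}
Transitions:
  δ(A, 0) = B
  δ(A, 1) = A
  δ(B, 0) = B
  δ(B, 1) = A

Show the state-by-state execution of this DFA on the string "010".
read '0': A → B
  read '1': B → A
  read '0': A → B
A -> B -> A -> B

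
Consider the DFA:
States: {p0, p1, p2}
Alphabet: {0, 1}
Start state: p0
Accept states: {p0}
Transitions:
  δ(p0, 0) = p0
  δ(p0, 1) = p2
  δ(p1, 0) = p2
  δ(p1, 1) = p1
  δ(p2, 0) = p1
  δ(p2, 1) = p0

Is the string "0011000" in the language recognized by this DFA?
Processing string "0011000":
  p0 --0--> p0
  p0 --0--> p0
  p0 --1--> p2
  p2 --1--> p0
  p0 --0--> p0
  p0 --0--> p0
  p0 --0--> p0
Final state: p0
Accept states: {p0}
Yes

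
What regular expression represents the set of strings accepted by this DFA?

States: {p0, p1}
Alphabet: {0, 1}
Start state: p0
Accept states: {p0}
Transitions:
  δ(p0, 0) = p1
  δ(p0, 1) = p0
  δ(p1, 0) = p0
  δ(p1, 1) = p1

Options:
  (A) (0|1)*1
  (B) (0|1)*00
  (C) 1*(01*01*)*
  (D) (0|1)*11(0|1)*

Check each option against the DFA on short strings; one disagreement eliminates an option:
  (A) (0|1)*1: on ε the DFA stays in p0 and accepts (p0 ∈ Accept), but the regex does not match it → eliminate
  (B) (0|1)*00: on ε the DFA stays in p0 and accepts (p0 ∈ Accept), but the regex does not match it → eliminate
  (C) 1*(01*01*)*: agrees with the DFA on every string of length ≤ 6
  (D) (0|1)*11(0|1)*: on ε the DFA stays in p0 and accepts (p0 ∈ Accept), but the regex does not match it → eliminate
Only (C) is consistent with the DFA.
(C) 1*(01*01*)*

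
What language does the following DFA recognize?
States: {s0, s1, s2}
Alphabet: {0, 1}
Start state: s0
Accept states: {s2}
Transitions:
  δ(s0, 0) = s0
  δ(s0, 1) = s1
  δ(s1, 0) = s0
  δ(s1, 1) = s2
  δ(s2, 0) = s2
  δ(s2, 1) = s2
Testing a few strings:
  '100' → reject
  '00' → reject
  '1000' → reject
  '1' → reject
State roles: s0=no progress toward 11; s1=one trailing 1; s2=substring 11 seen
All binary strings containing the substring 11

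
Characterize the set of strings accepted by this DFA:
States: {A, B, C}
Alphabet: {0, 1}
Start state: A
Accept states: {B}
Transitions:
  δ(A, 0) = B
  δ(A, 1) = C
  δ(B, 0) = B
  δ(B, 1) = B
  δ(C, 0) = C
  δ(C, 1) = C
Testing a few strings:
  '011' → accept
  '110' → reject
  '1' → reject
  '001' → accept
State roles: A=no input read; B=started with 0; C=started with 1 (dead)
All binary strings starting with 0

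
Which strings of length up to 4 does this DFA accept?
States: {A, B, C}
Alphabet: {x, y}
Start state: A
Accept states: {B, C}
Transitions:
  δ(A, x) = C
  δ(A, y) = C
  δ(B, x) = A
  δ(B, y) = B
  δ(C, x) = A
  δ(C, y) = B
x, y, xy, yy, xxx, xxy, xyy, yxx, yxy, yyy, xxxy, xxyy, xyxx, xyxy, xyyy, yxxy, yxyy, yyxx, yyxy, yyyy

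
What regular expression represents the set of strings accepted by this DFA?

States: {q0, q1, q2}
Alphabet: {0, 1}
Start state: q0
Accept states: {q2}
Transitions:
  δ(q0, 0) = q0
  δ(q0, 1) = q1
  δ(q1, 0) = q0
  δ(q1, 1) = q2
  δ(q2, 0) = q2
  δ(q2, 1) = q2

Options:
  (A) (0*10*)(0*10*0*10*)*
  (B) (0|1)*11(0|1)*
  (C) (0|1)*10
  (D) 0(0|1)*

Check each option against the DFA on short strings; one disagreement eliminates an option:
  (A) (0*10*)(0*10*0*10*)*: on '1' the DFA goes q0 → q1 and rejects (q1 ∉ Accept), but the regex matches it → eliminate
  (B) (0|1)*11(0|1)*: agrees with the DFA on every string of length ≤ 6
  (C) (0|1)*10: on '10' the DFA goes q0 → q1 → q0 and rejects (q0 ∉ Accept), but the regex matches it → eliminate
  (D) 0(0|1)*: on '0' the DFA goes q0 → q0 and rejects (q0 ∉ Accept), but the regex matches it → eliminate
Only (B) is consistent with the DFA.
(B) (0|1)*11(0|1)*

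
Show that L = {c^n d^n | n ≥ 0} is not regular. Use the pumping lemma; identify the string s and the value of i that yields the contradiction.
Assume L is regular with pumping length p. Idea: pumping the c-block changes the count balance.
Choose s = c^p d^p (length 2p ≥ p). By the pumping lemma, s = xyz with |xy| ≤ p, |y| > 0. So y = c^k for some k > 0 (since xy is entirely within the c's). Pumping gives xy²z = c^(p+k) d^p, which is not in L since p+k ≠ p.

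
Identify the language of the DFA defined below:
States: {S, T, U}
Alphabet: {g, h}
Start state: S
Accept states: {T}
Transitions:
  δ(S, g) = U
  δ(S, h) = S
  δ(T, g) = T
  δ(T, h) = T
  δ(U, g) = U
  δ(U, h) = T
Testing a few strings:
  'ggh' → accept
  'hhgg' → reject
  'g' → reject
  'gghg' → accept
State roles: S=no g seen yet; T=substring gh seen; U=seen a g, waiting for h
All strings over {g,h} containing the substring gh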